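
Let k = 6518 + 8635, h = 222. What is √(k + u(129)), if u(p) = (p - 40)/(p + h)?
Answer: 2*√51858222/117 ≈ 123.10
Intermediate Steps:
u(p) = (-40 + p)/(222 + p) (u(p) = (p - 40)/(p + 222) = (-40 + p)/(222 + p))
k = 15153
√(k + u(129)) = √(15153 + (-40 + 129)/(222 + 129)) = √(15153 + 89/351) = √(5318792/351) = 2*√51858222/117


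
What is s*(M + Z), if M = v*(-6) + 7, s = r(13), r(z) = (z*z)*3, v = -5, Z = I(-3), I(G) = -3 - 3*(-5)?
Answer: 24843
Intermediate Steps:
I(G) = 12 (I(G) = -3 + 15 = 12)
Z = 12
r(z) = 3*z² (r(z) = z²*3 = 3*z²)
s = 507 (s = 3*13² = 3*169 = 507)
M = 37 (M = -5*(-6) + 7 = 30 + 7 = 37)
s*(M + Z) = 507*(37 + 12) = 507*49 = 24843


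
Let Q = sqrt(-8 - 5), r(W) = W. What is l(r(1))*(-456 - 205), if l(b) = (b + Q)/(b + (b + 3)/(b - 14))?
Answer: -8593/9 - 8593*I*sqrt(13)/9 ≈ -954.78 - 3442.5*I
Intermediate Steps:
Q = I*sqrt(13) (Q = sqrt(-13) = I*sqrt(13) ≈ 3.6056*I)
l(b) = (b + I*sqrt(13))/(b + (3 + b)/(-14 + b)) (l(b) = (b + I*sqrt(13))/(b + (b + 3)/(b - 14)) = (b + I*sqrt(13))/(b + (3 + b)/(-14 + b)))
l(r(1))*(-456 - 205) = ((1**2 - 14*1 - 14*I*sqrt(13) + I*1*sqrt(13))/(3 + 1**2 - 13*1))*(-456 - 205) = ((1 - 14 - 14*I*sqrt(13) + I*sqrt(13))/(3 + 1 - 13))*(-661) = ((-13 - 13*I*sqrt(13))/(-9))*(-661) = -(-13 - 13*I*sqrt(13))/9*(-661) = (13/9 + 13*I*sqrt(13)/9)*(-661) = -8593/9 - 8593*I*sqrt(13)/9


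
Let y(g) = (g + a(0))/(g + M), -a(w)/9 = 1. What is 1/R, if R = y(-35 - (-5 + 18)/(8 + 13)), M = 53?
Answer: -365/937 ≈ -0.38954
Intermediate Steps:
a(w) = -9 (a(w) = -9*1 = -9)
y(g) = (-9 + g)/(53 + g) (y(g) = (g - 9)/(g + 53) = (-9 + g)/(53 + g))
R = -937/365 (R = (-9 + (-35 - (-5 + 18)/(8 + 13)))/(53 + (-35 - (-5 + 18)/(8 + 13))) = (-9 + (-35 - 13/21))/(53 + (-35 - 13/21)) = (-9 - 748/21)/(53 - 748/21) = -937/21/(365/21) = (21/365)*(-937/21) = -937/365 ≈ -2.5671)
1/R = 1/(-937/365) = -365/937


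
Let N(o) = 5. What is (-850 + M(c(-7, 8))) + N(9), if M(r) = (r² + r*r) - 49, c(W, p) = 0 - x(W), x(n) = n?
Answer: -796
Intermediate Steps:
c(W, p) = -W (c(W, p) = 0 - W = -W)
M(r) = -49 + 2*r² (M(r) = (r² + r²) - 49 = 2*r² - 49 = -49 + 2*r²)
(-850 + M(c(-7, 8))) + N(9) = (-850 + (-49 + 2*(-1*(-7))²)) + 5 = (-850 + (-49 + 2*7²)) + 5 = (-850 + (-49 + 2*49)) + 5 = (-850 + (-49 + 98)) + 5 = (-850 + 49) + 5 = -801 + 5 = -796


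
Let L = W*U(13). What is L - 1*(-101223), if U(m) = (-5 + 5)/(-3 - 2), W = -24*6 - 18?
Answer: 101223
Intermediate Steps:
W = -162 (W = -144 - 18 = -162)
U(m) = 0 (U(m) = 0/(-5) = 0*(-1/5) = 0)
L = 0 (L = -162*0 = 0)
L - 1*(-101223) = 0 - 1*(-101223) = 0 + 101223 = 101223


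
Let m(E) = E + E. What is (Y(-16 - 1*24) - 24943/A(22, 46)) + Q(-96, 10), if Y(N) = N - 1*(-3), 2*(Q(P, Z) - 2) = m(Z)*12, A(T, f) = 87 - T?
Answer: -19418/65 ≈ -298.74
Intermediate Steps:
m(E) = 2*E
Q(P, Z) = 2 + 12*Z (Q(P, Z) = 2 + ((2*Z)*12)/2 = 2 + (24*Z)/2 = 2 + 12*Z)
Y(N) = 3 + N (Y(N) = N + 3 = 3 + N)
(Y(-16 - 1*24) - 24943/A(22, 46)) + Q(-96, 10) = ((3 + (-16 - 1*24)) - 24943/(87 - 1*22)) + (2 + 12*10) = ((3 + (-16 - 24)) - 24943/(87 - 22)) + (2 + 120) = ((3 - 40) - 24943/65) + 122 = (-37 - 24943*1/65) + 122 = (-37 - 24943/65) + 122 = -27348/65 + 122 = -19418/65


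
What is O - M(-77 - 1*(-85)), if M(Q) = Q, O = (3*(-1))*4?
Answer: -20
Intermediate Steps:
O = -12 (O = -3*4 = -12)
O - M(-77 - 1*(-85)) = -12 - (-77 - 1*(-85)) = -12 - (-77 + 85) = -12 - 1*8 = -12 - 8 = -20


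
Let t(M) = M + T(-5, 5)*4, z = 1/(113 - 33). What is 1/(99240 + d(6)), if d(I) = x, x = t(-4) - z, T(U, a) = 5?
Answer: 80/7940479 ≈ 1.0075e-5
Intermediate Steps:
z = 1/80 ≈ 0.012500
t(M) = 20 + M (t(M) = M + 5*4 = M + 20 = 20 + M)
x = 1279/80 (x = (20 - 4) - 1*1/80 = 16 - 1/80 = 1279/80 ≈ 15.988)
d(I) = 1279/80
1/(99240 + d(6)) = 1/(99240 + 1279/80) = 1/(7940479/80) = 80/7940479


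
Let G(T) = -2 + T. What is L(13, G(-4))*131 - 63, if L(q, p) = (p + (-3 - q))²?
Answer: 63341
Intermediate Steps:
L(q, p) = (-3 + p - q)²
L(13, G(-4))*131 - 63 = (3 + 13 - (-2 - 4))²*131 - 63 = (3 + 13 - 1*(-6))²*131 - 63 = (3 + 13 + 6)²*131 - 63 = 22²*131 - 63 = 484*131 - 63 = 63404 - 63 = 63341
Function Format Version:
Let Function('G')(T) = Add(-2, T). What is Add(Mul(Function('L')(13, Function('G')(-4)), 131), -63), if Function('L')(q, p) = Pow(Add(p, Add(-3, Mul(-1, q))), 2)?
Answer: 63341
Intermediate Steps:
Function('L')(q, p) = Pow(Add(-3, p, Mul(-1, q)), 2)
Add(Mul(Function('L')(13, Function('G')(-4)), 131), -63) = Add(Mul(Pow(Add(3, 13, Mul(-1, Add(-2, -4))), 2), 131), -63) = Add(Mul(Pow(Add(3, 13, Mul(-1, -6)), 2), 131), -63) = Add(Mul(Pow(Add(3, 13, 6), 2), 131), -63) = Add(Mul(Pow(22, 2), 131), -63) = Add(Mul(484, 131), -63) = Add(63404, -63) = 63341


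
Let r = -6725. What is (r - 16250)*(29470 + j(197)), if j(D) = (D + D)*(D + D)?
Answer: -4243620350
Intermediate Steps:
j(D) = 4*D² (j(D) = (2*D)*(2*D) = 4*D²)
(r - 16250)*(29470 + j(197)) = (-6725 - 16250)*(29470 + 4*197²) = -22975*(29470 + 4*38809) = -22975*(29470 + 155236) = -22975*184706 = -4243620350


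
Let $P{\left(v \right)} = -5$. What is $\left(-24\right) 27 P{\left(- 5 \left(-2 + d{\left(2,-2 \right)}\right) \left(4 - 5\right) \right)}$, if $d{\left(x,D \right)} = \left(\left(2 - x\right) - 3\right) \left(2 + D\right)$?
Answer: $3240$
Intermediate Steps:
$d{\left(x,D \right)} = \left(-1 - x\right) \left(2 + D\right)$
$\left(-24\right) 27 P{\left(- 5 \left(-2 + d{\left(2,-2 \right)}\right) \left(4 - 5\right) \right)} = \left(-24\right) 27 \left(-5\right) = \left(-648\right) \left(-5\right) = 3240$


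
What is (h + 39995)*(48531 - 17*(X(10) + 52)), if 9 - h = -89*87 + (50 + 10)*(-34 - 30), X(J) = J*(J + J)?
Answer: 2282569989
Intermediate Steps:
X(J) = 2*J² (X(J) = J*(2*J) = 2*J²)
h = 11592 (h = 9 - (-89*87 + (50 + 10)*(-34 - 30)) = 9 - (-7743 + 60*(-64)) = 9 - (-7743 - 3840) = 9 - 1*(-11583) = 9 + 11583 = 11592)
(h + 39995)*(48531 - 17*(X(10) + 52)) = (11592 + 39995)*(48531 - 17*(2*10² + 52)) = 51587*(48531 - 17*(2*100 + 52)) = 51587*(48531 - 17*(200 + 52)) = 51587*(48531 - 17*252) = 51587*(48531 - 4284) = 51587*44247 = 2282569989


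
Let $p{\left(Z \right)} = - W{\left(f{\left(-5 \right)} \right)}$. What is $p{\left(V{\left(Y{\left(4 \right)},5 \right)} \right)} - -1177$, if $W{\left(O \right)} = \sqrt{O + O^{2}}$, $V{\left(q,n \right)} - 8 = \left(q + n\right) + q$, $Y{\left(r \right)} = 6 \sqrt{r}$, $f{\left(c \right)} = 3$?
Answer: $1177 - 2 \sqrt{3} \approx 1173.5$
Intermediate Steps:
$V{\left(q,n \right)} = 8 + n + 2 q$ ($V{\left(q,n \right)} = 8 + \left(\left(q + n\right) + q\right) = 8 + \left(\left(n + q\right) + q\right) = 8 + \left(n + 2 q\right) = 8 + n + 2 q$)
$p{\left(Z \right)} = - 2 \sqrt{3}$ ($p{\left(Z \right)} = - \sqrt{3 \left(1 + 3\right)} = - \sqrt{3 \cdot 4} = - \sqrt{12} = - 2 \sqrt{3}$)
$p{\left(V{\left(Y{\left(4 \right)},5 \right)} \right)} - -1177 = - 2 \sqrt{3} - -1177 = - 2 \sqrt{3} + 1177 = 1177 - 2 \sqrt{3}$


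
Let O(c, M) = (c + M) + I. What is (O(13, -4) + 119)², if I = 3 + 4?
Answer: 18225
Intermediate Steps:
I = 7
O(c, M) = 7 + M + c (O(c, M) = (c + M) + 7 = (M + c) + 7 = 7 + M + c)
(O(13, -4) + 119)² = ((7 - 4 + 13) + 119)² = (16 + 119)² = 135² = 18225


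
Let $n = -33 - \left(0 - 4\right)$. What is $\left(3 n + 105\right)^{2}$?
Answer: $324$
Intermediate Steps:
$n = -29$ ($n = -33 - -4 = -33 + 4 = -29$)
$\left(3 n + 105\right)^{2} = \left(3 \left(-29\right) + 105\right)^{2} = \left(-87 + 105\right)^{2} = 18^{2} = 324$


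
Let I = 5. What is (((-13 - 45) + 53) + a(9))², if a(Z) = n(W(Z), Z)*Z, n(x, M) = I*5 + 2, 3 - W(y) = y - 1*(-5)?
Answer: 56644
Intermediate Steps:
W(y) = -2 - y (W(y) = 3 - (y - 1*(-5)) = 3 - (y + 5) = 3 - (5 + y) = 3 + (-5 - y) = -2 - y)
n(x, M) = 27 (n(x, M) = 5*5 + 2 = 25 + 2 = 27)
a(Z) = 27*Z
(((-13 - 45) + 53) + a(9))² = (((-13 - 45) + 53) + 27*9)² = ((-58 + 53) + 243)² = (-5 + 243)² = 238² = 56644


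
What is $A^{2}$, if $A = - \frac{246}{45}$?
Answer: $\frac{6724}{225} \approx 29.884$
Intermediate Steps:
$A = - \frac{82}{15}$ ($A = \left(-246\right) \frac{1}{45} = - \frac{82}{15} \approx -5.4667$)
$A^{2} = \left(- \frac{82}{15}\right)^{2} = \frac{6724}{225}$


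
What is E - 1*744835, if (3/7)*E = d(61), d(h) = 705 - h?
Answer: -2229997/3 ≈ -7.4333e+5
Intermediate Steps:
E = 4508/3 (E = 7*(705 - 1*61)/3 = 7*(705 - 61)/3 = (7/3)*644 = 4508/3 ≈ 1502.7)
E - 1*744835 = 4508/3 - 1*744835 = 4508/3 - 744835 = -2229997/3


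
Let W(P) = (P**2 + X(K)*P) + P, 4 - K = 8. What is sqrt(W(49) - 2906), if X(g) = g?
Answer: 2*I*sqrt(163) ≈ 25.534*I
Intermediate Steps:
K = -4 (K = 4 - 1*8 = 4 - 8 = -4)
W(P) = P**2 - 3*P (W(P) = (P**2 - 4*P) + P = P**2 - 3*P)
sqrt(W(49) - 2906) = sqrt(49*(-3 + 49) - 2906) = sqrt(49*46 - 2906) = sqrt(2254 - 2906) = sqrt(-652) = 2*I*sqrt(163)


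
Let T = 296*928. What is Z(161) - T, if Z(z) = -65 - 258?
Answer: -275011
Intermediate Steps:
T = 274688
Z(z) = -323
Z(161) - T = -323 - 1*274688 = -323 - 274688 = -275011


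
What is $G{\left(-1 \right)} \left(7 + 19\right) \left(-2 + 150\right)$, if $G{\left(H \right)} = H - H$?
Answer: $0$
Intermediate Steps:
$G{\left(H \right)} = 0$
$G{\left(-1 \right)} \left(7 + 19\right) \left(-2 + 150\right) = 0 \left(7 + 19\right) \left(-2 + 150\right) = 0 \cdot 26 \cdot 148 = 0 \cdot 148 = 0$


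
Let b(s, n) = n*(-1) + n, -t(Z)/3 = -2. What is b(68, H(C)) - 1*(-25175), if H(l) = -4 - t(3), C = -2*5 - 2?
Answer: 25175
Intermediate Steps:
C = -12 (C = -10 - 2 = -12)
t(Z) = 6 (t(Z) = -3*(-2) = 6)
H(l) = -10 (H(l) = -4 - 1*6 = -4 - 6 = -10)
b(s, n) = 0 (b(s, n) = -n + n = 0)
b(68, H(C)) - 1*(-25175) = 0 - 1*(-25175) = 0 + 25175 = 25175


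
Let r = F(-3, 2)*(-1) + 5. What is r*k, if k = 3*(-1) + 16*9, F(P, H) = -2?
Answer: 987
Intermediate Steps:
k = 141 (k = -3 + 144 = 141)
r = 7 (r = -2*(-1) + 5 = 2 + 5 = 7)
r*k = 7*141 = 987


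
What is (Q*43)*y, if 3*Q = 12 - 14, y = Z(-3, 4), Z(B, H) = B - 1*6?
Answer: 258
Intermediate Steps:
Z(B, H) = -6 + B (Z(B, H) = B - 6 = -6 + B)
y = -9 (y = -6 - 3 = -9)
Q = -⅔ (Q = (12 - 14)/3 = (⅓)*(-2) = -⅔ ≈ -0.66667)
(Q*43)*y = -⅔*43*(-9) = -86/3*(-9) = 258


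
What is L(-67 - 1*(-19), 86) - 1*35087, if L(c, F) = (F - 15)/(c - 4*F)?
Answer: -13754175/392 ≈ -35087.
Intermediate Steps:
L(c, F) = (-15 + F)/(c - 4*F)
L(-67 - 1*(-19), 86) - 1*35087 = (15 - 1*86)/(-(-67 - 1*(-19)) + 4*86) - 1*35087 = (15 - 86)/(-(-67 + 19) + 344) - 35087 = -71/(-1*(-48) + 344) - 35087 = -71/(48 + 344) - 35087 = -71/392 - 35087 = -13754175/392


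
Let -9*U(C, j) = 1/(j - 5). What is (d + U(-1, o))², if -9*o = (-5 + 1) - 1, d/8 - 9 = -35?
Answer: 69205761/1600 ≈ 43254.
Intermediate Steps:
d = -208 (d = 72 + 8*(-35) = 72 - 280 = -208)
o = 5/9 (o = -((-5 + 1) - 1)/9 = -(-4 - 1)/9 = -⅑*(-5) = 5/9 ≈ 0.55556)
U(C, j) = -1/(9*(-5 + j)) (U(C, j) = -1/(9*(j - 5)) = -1/(9*(-5 + j)))
(d + U(-1, o))² = (-208 - 1/(-45 + 9*(5/9)))² = (-208 - 1/(-45 + 5))² = (-208 - 1/(-40))² = (-208 - 1*(-1/40))² = (-208 + 1/40)² = (-8319/40)² = 69205761/1600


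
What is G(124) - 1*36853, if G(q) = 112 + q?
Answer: -36617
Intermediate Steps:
G(124) - 1*36853 = (112 + 124) - 1*36853 = 236 - 36853 = -36617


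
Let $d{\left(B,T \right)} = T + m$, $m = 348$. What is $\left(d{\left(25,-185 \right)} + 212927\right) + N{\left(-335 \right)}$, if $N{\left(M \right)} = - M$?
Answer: $213425$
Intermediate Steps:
$d{\left(B,T \right)} = 348 + T$ ($d{\left(B,T \right)} = T + 348 = 348 + T$)
$\left(d{\left(25,-185 \right)} + 212927\right) + N{\left(-335 \right)} = \left(\left(348 - 185\right) + 212927\right) - -335 = \left(163 + 212927\right) + 335 = 213090 + 335 = 213425$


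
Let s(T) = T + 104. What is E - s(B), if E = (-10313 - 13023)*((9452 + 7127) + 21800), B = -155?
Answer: -895612293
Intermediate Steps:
s(T) = 104 + T
E = -895612344 (E = -23336*(16579 + 21800) = -23336*38379 = -895612344)
E - s(B) = -895612344 - (104 - 155) = -895612344 - 1*(-51) = -895612344 + 51 = -895612293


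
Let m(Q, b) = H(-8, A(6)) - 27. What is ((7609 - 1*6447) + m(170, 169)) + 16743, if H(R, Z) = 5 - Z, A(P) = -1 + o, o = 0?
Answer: 17884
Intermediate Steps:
A(P) = -1 (A(P) = -1 + 0 = -1)
m(Q, b) = -21 (m(Q, b) = (5 - 1*(-1)) - 27 = (5 + 1) - 27 = 6 - 27 = -21)
((7609 - 1*6447) + m(170, 169)) + 16743 = ((7609 - 1*6447) - 21) + 16743 = ((7609 - 6447) - 21) + 16743 = (1162 - 21) + 16743 = 1141 + 16743 = 17884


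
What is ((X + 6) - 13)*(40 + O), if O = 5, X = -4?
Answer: -495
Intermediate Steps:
((X + 6) - 13)*(40 + O) = ((-4 + 6) - 13)*(40 + 5) = (2 - 13)*45 = -11*45 = -495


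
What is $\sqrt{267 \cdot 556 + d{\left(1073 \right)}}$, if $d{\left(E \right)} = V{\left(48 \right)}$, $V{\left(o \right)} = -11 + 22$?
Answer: $\sqrt{148463} \approx 385.31$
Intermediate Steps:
$V{\left(o \right)} = 11$
$d{\left(E \right)} = 11$
$\sqrt{267 \cdot 556 + d{\left(1073 \right)}} = \sqrt{267 \cdot 556 + 11} = \sqrt{148452 + 11} = \sqrt{148463}$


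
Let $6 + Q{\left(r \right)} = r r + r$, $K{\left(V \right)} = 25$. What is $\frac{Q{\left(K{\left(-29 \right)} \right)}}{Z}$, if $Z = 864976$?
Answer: $\frac{23}{30892} \approx 0.00074453$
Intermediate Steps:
$Q{\left(r \right)} = -6 + r + r^{2}$ ($Q{\left(r \right)} = -6 + \left(r r + r\right) = -6 + \left(r^{2} + r\right) = -6 + \left(r + r^{2}\right) = -6 + r + r^{2}$)
$\frac{Q{\left(K{\left(-29 \right)} \right)}}{Z} = \frac{-6 + 25 + 25^{2}}{864976} = \left(-6 + 25 + 625\right) \frac{1}{864976} = 644 \cdot \frac{1}{864976} = \frac{23}{30892}$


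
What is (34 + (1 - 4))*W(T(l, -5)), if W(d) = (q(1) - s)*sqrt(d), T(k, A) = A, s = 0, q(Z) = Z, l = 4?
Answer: 31*I*sqrt(5) ≈ 69.318*I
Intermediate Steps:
W(d) = sqrt(d) (W(d) = (1 - 1*0)*sqrt(d) = (1 + 0)*sqrt(d) = 1*sqrt(d) = sqrt(d))
(34 + (1 - 4))*W(T(l, -5)) = (34 + (1 - 4))*sqrt(-5) = (34 - 3)*(I*sqrt(5)) = 31*(I*sqrt(5)) = 31*I*sqrt(5)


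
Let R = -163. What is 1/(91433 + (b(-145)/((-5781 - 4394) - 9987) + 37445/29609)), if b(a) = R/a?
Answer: 2984883290/272920608518597 ≈ 1.0937e-5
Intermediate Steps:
b(a) = -163/a
1/(91433 + (b(-145)/((-5781 - 4394) - 9987) + 37445/29609)) = 1/(91433 + ((-163/(-145))/((-5781 - 4394) - 9987) + 37445/29609)) = 1/(91433 + ((-163*(-1/145))/(-10175 - 9987) + 37445*(1/29609))) = 1/(91433 + ((163/145)/(-20162) + 37445/29609)) = 1/(91433 + ((163/145)*(-1/20162) + 37445/29609)) = 1/(91433 + (-163/2923490 + 37445/29609)) = 1/(91433 + 3774664027/2984883290) = 1/(272920608518597/2984883290) = 2984883290/272920608518597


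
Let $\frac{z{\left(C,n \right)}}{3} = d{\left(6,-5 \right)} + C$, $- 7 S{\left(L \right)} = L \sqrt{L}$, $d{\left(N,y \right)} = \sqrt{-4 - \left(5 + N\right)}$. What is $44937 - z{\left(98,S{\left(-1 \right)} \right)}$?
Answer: $44643 - 3 i \sqrt{15} \approx 44643.0 - 11.619 i$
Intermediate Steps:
$d{\left(N,y \right)} = \sqrt{-9 - N}$
$S{\left(L \right)} = - \frac{L^{\frac{3}{2}}}{7}$ ($S{\left(L \right)} = - \frac{L \sqrt{L}}{7} = - \frac{L^{\frac{3}{2}}}{7}$)
$z{\left(C,n \right)} = 3 C + 3 i \sqrt{15}$ ($z{\left(C,n \right)} = 3 \left(\sqrt{-9 - 6} + C\right) = 3 \left(\sqrt{-15} + C\right) = 3 \left(i \sqrt{15} + C\right) = 3 \left(C + i \sqrt{15}\right) = 3 C + 3 i \sqrt{15}$)
$44937 - z{\left(98,S{\left(-1 \right)} \right)} = 44937 - \left(3 \cdot 98 + 3 i \sqrt{15}\right) = 44937 - \left(294 + 3 i \sqrt{15}\right) = 44643 - 3 i \sqrt{15}$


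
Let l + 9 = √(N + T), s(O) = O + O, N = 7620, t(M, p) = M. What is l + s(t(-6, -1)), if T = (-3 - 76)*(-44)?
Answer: -21 + 2*√2774 ≈ 84.338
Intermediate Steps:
s(O) = 2*O
T = 3476 (T = -79*(-44) = 3476)
l = -9 + 2*√2774 (l = -9 + √(7620 + 3476) = -9 + √11096 = -9 + 2*√2774 ≈ 96.338)
l + s(t(-6, -1)) = (-9 + 2*√2774) + 2*(-6) = (-9 + 2*√2774) - 12 = -21 + 2*√2774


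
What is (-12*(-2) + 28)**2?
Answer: 2704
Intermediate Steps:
(-12*(-2) + 28)**2 = (24 + 28)**2 = 52**2 = 2704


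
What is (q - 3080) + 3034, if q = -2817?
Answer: -2863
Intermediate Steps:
(q - 3080) + 3034 = (-2817 - 3080) + 3034 = -5897 + 3034 = -2863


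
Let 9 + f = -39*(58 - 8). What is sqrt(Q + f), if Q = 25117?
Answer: sqrt(23158) ≈ 152.18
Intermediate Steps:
f = -1959 (f = -9 - 39*(58 - 8) = -9 - 39*50 = -9 - 1950 = -1959)
sqrt(Q + f) = sqrt(25117 - 1959) = sqrt(23158)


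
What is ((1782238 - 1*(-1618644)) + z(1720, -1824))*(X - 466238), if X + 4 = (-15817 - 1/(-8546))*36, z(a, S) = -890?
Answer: -15046152978803808/4273 ≈ -3.5212e+12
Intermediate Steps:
X = -2433114550/4273 (X = -4 + (-15817 - 1/(-8546))*36 = -4 + (-15817 - 1*(-1/8546))*36 = -4 + (-15817 + 1/8546)*36 = -4 - 135172081/8546*36 = -4 - 2433097458/4273 = -2433114550/4273 ≈ -5.6942e+5)
((1782238 - 1*(-1618644)) + z(1720, -1824))*(X - 466238) = ((1782238 - 1*(-1618644)) - 890)*(-2433114550/4273 - 466238) = ((1782238 + 1618644) - 890)*(-4425349524/4273) = (3400882 - 890)*(-4425349524/4273) = 3399992*(-4425349524/4273) = -15046152978803808/4273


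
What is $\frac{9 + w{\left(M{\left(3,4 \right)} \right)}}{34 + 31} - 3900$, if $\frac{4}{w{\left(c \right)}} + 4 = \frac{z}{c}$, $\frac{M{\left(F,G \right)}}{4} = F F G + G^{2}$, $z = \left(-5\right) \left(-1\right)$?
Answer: $- \frac{209637889}{53755} \approx -3899.9$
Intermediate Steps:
$z = 5$
$M{\left(F,G \right)} = 4 G^{2} + 4 G F^{2}$ ($M{\left(F,G \right)} = 4 \left(F F G + G^{2}\right) = 4 \left(F^{2} G + G^{2}\right) = 4 \left(G F^{2} + G^{2}\right) = 4 \left(G^{2} + G F^{2}\right) = 4 G^{2} + 4 G F^{2}$)
$w{\left(c \right)} = \frac{4}{-4 + \frac{5}{c}}$
$\frac{9 + w{\left(M{\left(3,4 \right)} \right)}}{34 + 31} - 3900 = \frac{9 - \frac{4 \cdot 4 \cdot 4 \left(4 + 3^{2}\right)}{-5 + 4 \cdot 4 \cdot 4 \left(4 + 3^{2}\right)}}{34 + 31} - 3900 = \frac{9 - \frac{4 \cdot 4 \cdot 4 \left(4 + 9\right)}{-5 + 4 \cdot 4 \cdot 4 \left(4 + 9\right)}}{65} - 3900 = \left(9 - \frac{4 \cdot 4 \cdot 4 \cdot 13}{-5 + 4 \cdot 4 \cdot 4 \cdot 13}\right) \frac{1}{65} - 3900 = \left(9 - \frac{832}{-5 + 4 \cdot 208}\right) \frac{1}{65} - 3900 = \left(9 - \frac{832}{-5 + 832}\right) \frac{1}{65} - 3900 = \left(9 - \frac{832}{827}\right) \frac{1}{65} - 3900 = \frac{6611}{827} \cdot \frac{1}{65} - 3900 = \frac{6611}{53755} - 3900 = - \frac{209637889}{53755}$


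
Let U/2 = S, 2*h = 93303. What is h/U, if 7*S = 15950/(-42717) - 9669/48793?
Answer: -46941170639769/164314348 ≈ -2.8568e+5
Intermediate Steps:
h = 93303/2 (h = (½)*93303 = 93303/2 ≈ 46652.)
S = -41078587/503104623 (S = (15950/(-42717) - 9669/48793)/7 = (15950*(-1/42717) - 9669*1/48793)/7 = (-550/1473 - 9669/48793)/7 = (⅐)*(-41078587/71872089) = -41078587/503104623 ≈ -0.081650)
U = -82157174/503104623 (U = 2*(-41078587/503104623) = -82157174/503104623 ≈ -0.16330)
h/U = 93303/(2*(-82157174/503104623)) = (93303/2)*(-503104623/82157174) = -46941170639769/164314348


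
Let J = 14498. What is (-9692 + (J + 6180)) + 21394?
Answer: 32380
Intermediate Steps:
(-9692 + (J + 6180)) + 21394 = (-9692 + (14498 + 6180)) + 21394 = (-9692 + 20678) + 21394 = 10986 + 21394 = 32380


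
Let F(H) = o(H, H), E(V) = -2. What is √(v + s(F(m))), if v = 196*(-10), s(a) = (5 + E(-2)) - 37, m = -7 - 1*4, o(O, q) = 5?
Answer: I*√1994 ≈ 44.654*I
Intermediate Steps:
m = -11 (m = -7 - 4 = -11)
F(H) = 5
s(a) = -34 (s(a) = (5 - 2) - 37 = 3 - 37 = -34)
v = -1960
√(v + s(F(m))) = √(-1960 - 34) = √(-1994) = I*√1994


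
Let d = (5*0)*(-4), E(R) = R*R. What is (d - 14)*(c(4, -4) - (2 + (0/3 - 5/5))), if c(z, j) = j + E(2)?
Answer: 14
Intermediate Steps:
E(R) = R²
d = 0 (d = 0*(-4) = 0)
c(z, j) = 4 + j (c(z, j) = j + 2² = j + 4 = 4 + j)
(d - 14)*(c(4, -4) - (2 + (0/3 - 5/5))) = (0 - 14)*((4 - 4) - (2 + (0/3 - 5/5))) = -14*(0 - (2 + (0*(⅓) - 5*⅕))) = -14*(0 - (2 + (0 - 1))) = -14*(0 - (2 - 1)) = -14*(0 - 1*1) = -14*(0 - 1) = -14*(-1) = 14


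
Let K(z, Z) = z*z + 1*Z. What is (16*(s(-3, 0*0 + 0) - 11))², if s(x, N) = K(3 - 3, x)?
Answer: 50176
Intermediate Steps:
K(z, Z) = Z + z² (K(z, Z) = z² + Z = Z + z²)
s(x, N) = x (s(x, N) = x + (3 - 3)² = x + 0² = x + 0 = x)
(16*(s(-3, 0*0 + 0) - 11))² = (16*(-3 - 11))² = (16*(-14))² = (-224)² = 50176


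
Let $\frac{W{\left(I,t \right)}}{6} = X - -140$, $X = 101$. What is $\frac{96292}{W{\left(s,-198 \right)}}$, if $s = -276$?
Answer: $\frac{48146}{723} \approx 66.592$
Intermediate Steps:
$W{\left(I,t \right)} = 1446$ ($W{\left(I,t \right)} = 6 \left(101 - -140\right) = 6 \left(101 + 140\right) = 6 \cdot 241 = 1446$)
$\frac{96292}{W{\left(s,-198 \right)}} = \frac{96292}{1446} = 96292 \cdot \frac{1}{1446} = \frac{48146}{723}$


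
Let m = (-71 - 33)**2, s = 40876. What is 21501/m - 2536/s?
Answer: 212861375/110528704 ≈ 1.9258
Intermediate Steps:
m = 10816 (m = (-104)**2 = 10816)
21501/m - 2536/s = 21501/10816 - 2536/40876 = 21501*(1/10816) - 2536*1/40876 = 21501/10816 - 634/10219 = 212861375/110528704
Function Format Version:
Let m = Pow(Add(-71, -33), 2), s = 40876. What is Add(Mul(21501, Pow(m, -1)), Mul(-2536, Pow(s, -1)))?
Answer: Rational(212861375, 110528704) ≈ 1.9258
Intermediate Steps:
m = 10816 (m = Pow(-104, 2) = 10816)
Add(Mul(21501, Pow(m, -1)), Mul(-2536, Pow(s, -1))) = Add(Mul(21501, Pow(10816, -1)), Mul(-2536, Pow(40876, -1))) = Add(Mul(21501, Rational(1, 10816)), Mul(-2536, Rational(1, 40876))) = Add(Rational(21501, 10816), Rational(-634, 10219)) = Rational(212861375, 110528704)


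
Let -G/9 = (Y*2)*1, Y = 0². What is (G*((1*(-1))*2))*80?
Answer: 0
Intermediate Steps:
Y = 0
G = 0 (G = -9*0*2 = -0 = -9*0 = 0)
(G*((1*(-1))*2))*80 = (0*((1*(-1))*2))*80 = (0*(-1*2))*80 = (0*(-2))*80 = 0*80 = 0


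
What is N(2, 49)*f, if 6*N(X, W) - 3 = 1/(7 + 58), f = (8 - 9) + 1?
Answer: 0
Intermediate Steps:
f = 0 (f = -1 + 1 = 0)
N(X, W) = 98/195 (N(X, W) = ½ + 1/(6*(7 + 58)) = ½ + (⅙)/65 = ½ + (⅙)*(1/65) = ½ + 1/390 = 98/195)
N(2, 49)*f = (98/195)*0 = 0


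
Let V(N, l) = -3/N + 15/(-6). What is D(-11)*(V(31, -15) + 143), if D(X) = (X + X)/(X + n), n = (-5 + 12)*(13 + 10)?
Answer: -19151/930 ≈ -20.592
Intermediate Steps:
n = 161 (n = 7*23 = 161)
D(X) = 2*X/(161 + X) (D(X) = (X + X)/(X + 161) = (2*X)/(161 + X) = 2*X/(161 + X))
V(N, l) = -5/2 - 3/N (V(N, l) = -3/N + 15*(-⅙) = -3/N - 5/2 = -5/2 - 3/N)
D(-11)*(V(31, -15) + 143) = (2*(-11)/(161 - 11))*((-5/2 - 3/31) + 143) = (2*(-11)/150)*((-5/2 - 3*1/31) + 143) = (2*(-11)*(1/150))*((-5/2 - 3/31) + 143) = -11*(-161/62 + 143)/75 = -11/75*8705/62 = -19151/930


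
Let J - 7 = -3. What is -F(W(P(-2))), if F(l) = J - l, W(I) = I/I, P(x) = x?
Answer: -3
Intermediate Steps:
J = 4 (J = 7 - 3 = 4)
W(I) = 1
F(l) = 4 - l
-F(W(P(-2))) = -(4 - 1*1) = -(4 - 1) = -1*3 = -3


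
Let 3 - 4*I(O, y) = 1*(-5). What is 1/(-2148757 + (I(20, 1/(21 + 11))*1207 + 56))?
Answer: -1/2146287 ≈ -4.6592e-7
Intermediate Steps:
I(O, y) = 2 (I(O, y) = ¾ - (-5)/4 = ¾ - ¼*(-5) = ¾ + 5/4 = 2)
1/(-2148757 + (I(20, 1/(21 + 11))*1207 + 56)) = 1/(-2148757 + (2*1207 + 56)) = 1/(-2148757 + (2414 + 56)) = 1/(-2148757 + 2470) = 1/(-2146287) = -1/2146287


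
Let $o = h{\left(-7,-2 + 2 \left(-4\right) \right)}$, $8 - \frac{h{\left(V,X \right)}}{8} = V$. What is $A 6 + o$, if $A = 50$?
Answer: $420$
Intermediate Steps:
$h{\left(V,X \right)} = 64 - 8 V$
$o = 120$ ($o = 64 - -56 = 64 + 56 = 120$)
$A 6 + o = 50 \cdot 6 + 120 = 300 + 120 = 420$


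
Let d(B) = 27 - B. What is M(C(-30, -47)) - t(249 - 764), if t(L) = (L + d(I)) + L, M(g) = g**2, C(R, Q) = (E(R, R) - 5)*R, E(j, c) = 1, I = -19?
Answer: 15384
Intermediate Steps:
C(R, Q) = -4*R (C(R, Q) = (1 - 5)*R = -4*R)
t(L) = 46 + 2*L (t(L) = (L + (27 - 1*(-19))) + L = (L + (27 + 19)) + L = (L + 46) + L = (46 + L) + L = 46 + 2*L)
M(C(-30, -47)) - t(249 - 764) = (-4*(-30))**2 - (46 + 2*(249 - 764)) = 120**2 - (46 + 2*(-515)) = 14400 - (46 - 1030) = 14400 - 1*(-984) = 14400 + 984 = 15384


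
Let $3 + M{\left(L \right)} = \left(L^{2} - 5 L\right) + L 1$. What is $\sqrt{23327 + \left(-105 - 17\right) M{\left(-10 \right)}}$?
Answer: $\sqrt{6613} \approx 81.32$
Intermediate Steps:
$M{\left(L \right)} = -3 + L^{2} - 4 L$ ($M{\left(L \right)} = -3 + \left(\left(L^{2} - 5 L\right) + L 1\right) = -3 + \left(\left(L^{2} - 5 L\right) + L\right) = -3 + \left(L^{2} - 4 L\right) = -3 + L^{2} - 4 L$)
$\sqrt{23327 + \left(-105 - 17\right) M{\left(-10 \right)}} = \sqrt{23327 + \left(-105 - 17\right) \left(-3 + \left(-10\right)^{2} - -40\right)} = \sqrt{23327 - 122 \left(-3 + 100 + 40\right)} = \sqrt{23327 - 16714} = \sqrt{6613}$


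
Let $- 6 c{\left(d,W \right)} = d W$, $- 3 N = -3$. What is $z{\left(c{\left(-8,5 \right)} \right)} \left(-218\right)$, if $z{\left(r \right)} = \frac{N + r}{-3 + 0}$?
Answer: $\frac{5014}{9} \approx 557.11$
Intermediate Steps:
$N = 1$ ($N = \left(- \frac{1}{3}\right) \left(-3\right) = 1$)
$c{\left(d,W \right)} = - \frac{W d}{6}$ ($c{\left(d,W \right)} = - \frac{d W}{6} = - \frac{W d}{6}$)
$z{\left(r \right)} = - \frac{1}{3} - \frac{r}{3}$ ($z{\left(r \right)} = \frac{1 + r}{-3 + 0} = \frac{1 + r}{-3} = - \frac{1 + r}{3} = - \frac{1}{3} - \frac{r}{3}$)
$z{\left(c{\left(-8,5 \right)} \right)} \left(-218\right) = \left(- \frac{1}{3} - \frac{\left(- \frac{1}{6}\right) 5 \left(-8\right)}{3}\right) \left(-218\right) = \left(- \frac{1}{3} - \frac{20}{9}\right) \left(-218\right) = \left(- \frac{23}{9}\right) \left(-218\right) = \frac{5014}{9}$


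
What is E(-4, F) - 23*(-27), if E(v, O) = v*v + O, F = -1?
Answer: 636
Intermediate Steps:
E(v, O) = O + v**2 (E(v, O) = v**2 + O = O + v**2)
E(-4, F) - 23*(-27) = (-1 + (-4)**2) - 23*(-27) = (-1 + 16) + 621 = 15 + 621 = 636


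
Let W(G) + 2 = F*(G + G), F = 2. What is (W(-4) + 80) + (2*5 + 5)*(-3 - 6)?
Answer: -73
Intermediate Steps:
W(G) = -2 + 4*G (W(G) = -2 + 2*(G + G) = -2 + 2*(2*G) = -2 + 4*G)
(W(-4) + 80) + (2*5 + 5)*(-3 - 6) = ((-2 + 4*(-4)) + 80) + (2*5 + 5)*(-3 - 6) = ((-2 - 16) + 80) + (10 + 5)*(-9) = (-18 + 80) + 15*(-9) = 62 - 135 = -73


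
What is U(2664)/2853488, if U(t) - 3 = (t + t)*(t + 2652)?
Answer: 28323651/2853488 ≈ 9.9260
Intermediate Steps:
U(t) = 3 + 2*t*(2652 + t) (U(t) = 3 + (t + t)*(t + 2652) = 3 + (2*t)*(2652 + t) = 3 + 2*t*(2652 + t))
U(2664)/2853488 = (3 + 2*2664² + 5304*2664)/2853488 = (3 + 2*7096896 + 14129856)*(1/2853488) = (3 + 14193792 + 14129856)*(1/2853488) = 28323651*(1/2853488) = 28323651/2853488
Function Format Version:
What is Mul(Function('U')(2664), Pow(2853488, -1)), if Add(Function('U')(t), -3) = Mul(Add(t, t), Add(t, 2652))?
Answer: Rational(28323651, 2853488) ≈ 9.9260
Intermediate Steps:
Function('U')(t) = Add(3, Mul(2, t, Add(2652, t))) (Function('U')(t) = Add(3, Mul(Add(t, t), Add(t, 2652))) = Add(3, Mul(Mul(2, t), Add(2652, t))) = Add(3, Mul(2, t, Add(2652, t))))
Mul(Function('U')(2664), Pow(2853488, -1)) = Mul(Add(3, Mul(2, Pow(2664, 2)), Mul(5304, 2664)), Pow(2853488, -1)) = Mul(Add(3, Mul(2, 7096896), 14129856), Rational(1, 2853488)) = Mul(Add(3, 14193792, 14129856), Rational(1, 2853488)) = Mul(28323651, Rational(1, 2853488)) = Rational(28323651, 2853488)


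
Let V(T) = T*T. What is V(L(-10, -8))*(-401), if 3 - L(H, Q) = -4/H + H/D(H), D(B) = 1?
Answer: -1591569/25 ≈ -63663.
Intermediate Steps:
L(H, Q) = 3 - H + 4/H (L(H, Q) = 3 - (-4/H + H/1) = 3 - (-4/H + H*1) = 3 - (-4/H + H) = 3 - (H - 4/H) = 3 + (-H + 4/H) = 3 - H + 4/H)
V(T) = T**2
V(L(-10, -8))*(-401) = (3 - 1*(-10) + 4/(-10))**2*(-401) = (3 + 10 + 4*(-1/10))**2*(-401) = (3 + 10 - 2/5)**2*(-401) = (63/5)**2*(-401) = (3969/25)*(-401) = -1591569/25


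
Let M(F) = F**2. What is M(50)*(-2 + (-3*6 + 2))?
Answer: -45000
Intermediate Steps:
M(50)*(-2 + (-3*6 + 2)) = 50**2*(-2 + (-3*6 + 2)) = 2500*(-2 + (-18 + 2)) = 2500*(-2 - 16) = 2500*(-18) = -45000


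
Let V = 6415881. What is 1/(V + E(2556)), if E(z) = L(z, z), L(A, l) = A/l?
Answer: 1/6415882 ≈ 1.5586e-7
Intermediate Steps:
E(z) = 1 (E(z) = z/z = 1)
1/(V + E(2556)) = 1/(6415881 + 1) = 1/6415882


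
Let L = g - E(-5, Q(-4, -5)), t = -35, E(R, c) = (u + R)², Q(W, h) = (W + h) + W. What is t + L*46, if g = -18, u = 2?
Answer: -1277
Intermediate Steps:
Q(W, h) = h + 2*W
E(R, c) = (2 + R)²
L = -27 (L = -18 - (2 - 5)² = -18 - 1*(-3)² = -18 - 1*9 = -18 - 9 = -27)
t + L*46 = -35 - 27*46 = -35 - 1242 = -1277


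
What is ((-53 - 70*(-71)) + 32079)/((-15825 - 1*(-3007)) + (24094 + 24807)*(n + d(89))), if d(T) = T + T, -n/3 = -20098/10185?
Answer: 62800710/15245329249 ≈ 0.0041193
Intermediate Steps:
n = 20098/3395 (n = -(-60294)/10185 = -3*(-20098/10185) = 20098/3395 ≈ 5.9199)
d(T) = 2*T
((-53 - 70*(-71)) + 32079)/((-15825 - 1*(-3007)) + (24094 + 24807)*(n + d(89))) = ((-53 - 70*(-71)) + 32079)/((-15825 - 1*(-3007)) + (24094 + 24807)*(20098/3395 + 2*89)) = ((-53 + 4970) + 32079)/((-15825 + 3007) + 48901*(20098/3395 + 178)) = (4917 + 32079)/(-12818 + 48901*(624408/3395)) = 36996/(-12818 + 30534175608/3395) = 36996/(30490658498/3395) = 36996*(3395/30490658498) = 62800710/15245329249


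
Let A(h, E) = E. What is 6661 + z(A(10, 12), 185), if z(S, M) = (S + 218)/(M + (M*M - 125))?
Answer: 45674523/6857 ≈ 6661.0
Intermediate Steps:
z(S, M) = (218 + S)/(-125 + M + M**2) (z(S, M) = (218 + S)/(M + (M**2 - 125)) = (218 + S)/(M + (-125 + M**2)) = (218 + S)/(-125 + M + M**2))
6661 + z(A(10, 12), 185) = 6661 + (218 + 12)/(-125 + 185 + 185**2) = 6661 + 230/(-125 + 185 + 34225) = 6661 + 230/34285 = 6661 + (1/34285)*230 = 6661 + 46/6857 = 45674523/6857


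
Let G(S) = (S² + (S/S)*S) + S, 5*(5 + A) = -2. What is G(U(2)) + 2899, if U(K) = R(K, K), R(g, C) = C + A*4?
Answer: 81099/25 ≈ 3244.0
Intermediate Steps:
A = -27/5 (A = -5 + (⅕)*(-2) = -5 - ⅖ = -27/5 ≈ -5.4000)
R(g, C) = -108/5 + C (R(g, C) = C - 27/5*4 = C - 108/5 = -108/5 + C)
U(K) = -108/5 + K
G(S) = S² + 2*S (G(S) = (S² + 1*S) + S = (S² + S) + S = (S + S²) + S = S² + 2*S)
G(U(2)) + 2899 = (-108/5 + 2)*(2 + (-108/5 + 2)) + 2899 = -98*(2 - 98/5)/5 + 2899 = -98/5*(-88/5) + 2899 = 8624/25 + 2899 = 81099/25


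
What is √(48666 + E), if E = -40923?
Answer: √7743 ≈ 87.994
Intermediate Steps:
√(48666 + E) = √(48666 - 40923) = √7743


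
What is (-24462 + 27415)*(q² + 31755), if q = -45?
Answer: 99752340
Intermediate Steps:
(-24462 + 27415)*(q² + 31755) = (-24462 + 27415)*((-45)² + 31755) = 2953*(2025 + 31755) = 2953*33780 = 99752340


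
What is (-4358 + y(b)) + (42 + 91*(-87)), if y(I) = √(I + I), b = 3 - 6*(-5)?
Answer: -12233 + √66 ≈ -12225.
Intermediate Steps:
b = 33 (b = 3 + 30 = 33)
y(I) = √2*√I (y(I) = √(2*I) = √2*√I)
(-4358 + y(b)) + (42 + 91*(-87)) = (-4358 + √2*√33) + (42 + 91*(-87)) = (-4358 + √66) + (42 - 7917) = (-4358 + √66) - 7875 = -12233 + √66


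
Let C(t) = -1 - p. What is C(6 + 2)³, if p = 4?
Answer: -125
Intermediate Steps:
C(t) = -5 (C(t) = -1 - 1*4 = -1 - 4 = -5)
C(6 + 2)³ = (-5)³ = -125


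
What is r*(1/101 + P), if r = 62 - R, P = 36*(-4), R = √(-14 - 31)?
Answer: -901666/101 + 43629*I*√5/101 ≈ -8927.4 + 965.92*I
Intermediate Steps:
R = 3*I*√5 (R = √(-45) = 3*I*√5 ≈ 6.7082*I)
P = -144
r = 62 - 3*I*√5 ≈ 62.0 - 6.7082*I
r*(1/101 + P) = (62 - 3*I*√5)*(1/101 - 144) = (62 - 3*I*√5)*(-14543/101) = -901666/101 + 43629*I*√5/101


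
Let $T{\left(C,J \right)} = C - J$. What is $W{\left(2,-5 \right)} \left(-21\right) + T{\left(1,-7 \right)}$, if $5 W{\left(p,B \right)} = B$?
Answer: $29$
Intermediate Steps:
$W{\left(p,B \right)} = \frac{B}{5}$
$W{\left(2,-5 \right)} \left(-21\right) + T{\left(1,-7 \right)} = \frac{1}{5} \left(-5\right) \left(-21\right) + \left(1 - -7\right) = \left(-1\right) \left(-21\right) + \left(1 + 7\right) = 21 + 8 = 29$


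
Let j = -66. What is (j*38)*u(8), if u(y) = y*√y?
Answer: -40128*√2 ≈ -56750.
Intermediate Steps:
u(y) = y^(3/2)
(j*38)*u(8) = (-66*38)*8^(3/2) = -40128*√2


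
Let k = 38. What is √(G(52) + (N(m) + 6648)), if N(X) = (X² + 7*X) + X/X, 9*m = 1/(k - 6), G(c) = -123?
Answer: √541294561/288 ≈ 80.784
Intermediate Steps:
m = 1/288 (m = 1/(9*(38 - 6)) = (⅑)/32 = (⅑)*(1/32) = 1/288 ≈ 0.0034722)
N(X) = 1 + X² + 7*X (N(X) = (X² + 7*X) + 1 = 1 + X² + 7*X)
√(G(52) + (N(m) + 6648)) = √(-123 + ((1 + (1/288)² + 7*(1/288)) + 6648)) = √(-123 + ((1 + 1/82944 + 7/288) + 6648)) = √(-123 + (84961/82944 + 6648)) = √(-123 + 551496673/82944) = √(541294561/82944) = √541294561/288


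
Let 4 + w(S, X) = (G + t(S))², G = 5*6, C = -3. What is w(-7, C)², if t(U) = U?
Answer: 275625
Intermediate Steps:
G = 30
w(S, X) = -4 + (30 + S)²
w(-7, C)² = (-4 + (30 - 7)²)² = (-4 + 23²)² = (-4 + 529)² = 525² = 275625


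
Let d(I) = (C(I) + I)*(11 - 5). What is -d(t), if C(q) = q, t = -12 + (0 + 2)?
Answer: 120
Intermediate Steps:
t = -10 (t = -12 + 2 = -10)
d(I) = 12*I (d(I) = (I + I)*(11 - 5) = (2*I)*6 = 12*I)
-d(t) = -12*(-10) = -1*(-120) = 120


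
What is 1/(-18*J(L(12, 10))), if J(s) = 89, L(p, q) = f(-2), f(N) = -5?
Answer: -1/1602 ≈ -0.00062422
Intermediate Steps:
L(p, q) = -5
1/(-18*J(L(12, 10))) = 1/(-18*89) = 1/(-1602) = -1/1602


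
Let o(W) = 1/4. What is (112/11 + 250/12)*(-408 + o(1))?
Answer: -3338657/264 ≈ -12646.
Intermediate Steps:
o(W) = ¼
(112/11 + 250/12)*(-408 + o(1)) = (112/11 + 250/12)*(-408 + ¼) = (112*(1/11) + 250*(1/12))*(-1631/4) = (112/11 + 125/6)*(-1631/4) = (2047/66)*(-1631/4) = -3338657/264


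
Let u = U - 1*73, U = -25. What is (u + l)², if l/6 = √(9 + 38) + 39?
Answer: 20188 + 1632*√47 ≈ 31376.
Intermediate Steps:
u = -98 (u = -25 - 1*73 = -25 - 73 = -98)
l = 234 + 6*√47 (l = 6*(√(9 + 38) + 39) = 6*(√47 + 39) = 6*(39 + √47) = 234 + 6*√47 ≈ 275.13)
(u + l)² = (-98 + (234 + 6*√47))² = (136 + 6*√47)²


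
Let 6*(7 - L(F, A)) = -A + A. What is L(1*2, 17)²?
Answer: 49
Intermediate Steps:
L(F, A) = 7 (L(F, A) = 7 - (-A + A)/6 = 7 - ⅙*0 = 7 + 0 = 7)
L(1*2, 17)² = 7² = 49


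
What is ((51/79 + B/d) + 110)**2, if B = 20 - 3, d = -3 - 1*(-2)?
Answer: 54730404/6241 ≈ 8769.5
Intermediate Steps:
d = -1 (d = -3 + 2 = -1)
B = 17
((51/79 + B/d) + 110)**2 = ((51/79 + 17/(-1)) + 110)**2 = ((51*(1/79) + 17*(-1)) + 110)**2 = ((51/79 - 17) + 110)**2 = (-1292/79 + 110)**2 = (7398/79)**2 = 54730404/6241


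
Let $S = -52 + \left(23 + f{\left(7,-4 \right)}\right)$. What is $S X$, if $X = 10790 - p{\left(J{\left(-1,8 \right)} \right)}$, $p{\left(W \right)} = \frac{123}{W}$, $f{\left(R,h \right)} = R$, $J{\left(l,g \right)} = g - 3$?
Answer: $- \frac{1184194}{5} \approx -2.3684 \cdot 10^{5}$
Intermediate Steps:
$J{\left(l,g \right)} = -3 + g$
$S = -22$ ($S = -52 + \left(23 + 7\right) = -52 + 30 = -22$)
$X = \frac{53827}{5}$ ($X = 10790 - \frac{123}{-3 + 8} = 10790 - \frac{123}{5} = \frac{53827}{5} \approx 10765.0$)
$S X = \left(-22\right) \frac{53827}{5} = - \frac{1184194}{5}$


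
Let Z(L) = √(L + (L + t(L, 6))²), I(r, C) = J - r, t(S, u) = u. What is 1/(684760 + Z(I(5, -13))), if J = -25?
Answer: 342380/234448128527 - √546/468896257054 ≈ 1.4603e-6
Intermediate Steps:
I(r, C) = -25 - r
Z(L) = √(L + (6 + L)²) (Z(L) = √(L + (L + 6)²) = √(L + (6 + L)²))
1/(684760 + Z(I(5, -13))) = 1/(684760 + √((-25 - 1*5) + (6 + (-25 - 1*5))²)) = 1/(684760 + √((-25 - 5) + (6 + (-25 - 5))²)) = 1/(684760 + √(-30 + (6 - 30)²)) = 1/(684760 + √(-30 + (-24)²)) = 1/(684760 + √(-30 + 576)) = 1/(684760 + √546)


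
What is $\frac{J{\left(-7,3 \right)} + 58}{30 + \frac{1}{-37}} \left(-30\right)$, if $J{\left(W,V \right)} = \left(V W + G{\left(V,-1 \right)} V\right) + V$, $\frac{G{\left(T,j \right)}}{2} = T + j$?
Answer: $- \frac{57720}{1109} \approx -52.047$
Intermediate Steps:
$G{\left(T,j \right)} = 2 T + 2 j$ ($G{\left(T,j \right)} = 2 \left(T + j\right) = 2 T + 2 j$)
$J{\left(W,V \right)} = V + V W + V \left(-2 + 2 V\right)$ ($J{\left(W,V \right)} = \left(V W + \left(2 V + 2 \left(-1\right)\right) V\right) + V = \left(V W + \left(2 V - 2\right) V\right) + V = \left(V W + \left(-2 + 2 V\right) V\right) + V = \left(V W + V \left(-2 + 2 V\right)\right) + V = V + V W + V \left(-2 + 2 V\right)$)
$\frac{J{\left(-7,3 \right)} + 58}{30 + \frac{1}{-37}} \left(-30\right) = \frac{3 \left(-1 - 7 + 2 \cdot 3\right) + 58}{30 + \frac{1}{-37}} \left(-30\right) = \frac{3 \left(-1 - 7 + 6\right) + 58}{30 - \frac{1}{37}} \left(-30\right) = \frac{3 \left(-2\right) + 58}{\frac{1109}{37}} \left(-30\right) = \left(-6 + 58\right) \frac{37}{1109} \left(-30\right) = 52 \cdot \frac{37}{1109} \left(-30\right) = \frac{1924}{1109} \left(-30\right) = - \frac{57720}{1109}$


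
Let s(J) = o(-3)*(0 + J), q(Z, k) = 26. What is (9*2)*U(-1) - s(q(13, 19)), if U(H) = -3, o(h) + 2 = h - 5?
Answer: 206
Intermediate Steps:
o(h) = -7 + h (o(h) = -2 + (h - 5) = -2 + (-5 + h) = -7 + h)
s(J) = -10*J (s(J) = (-7 - 3)*(0 + J) = -10*J)
(9*2)*U(-1) - s(q(13, 19)) = (9*2)*(-3) - (-10)*26 = 18*(-3) - 1*(-260) = -54 + 260 = 206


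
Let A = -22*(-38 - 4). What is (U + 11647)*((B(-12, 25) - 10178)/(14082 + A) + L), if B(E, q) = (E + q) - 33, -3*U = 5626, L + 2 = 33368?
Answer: 178993099285/549 ≈ 3.2603e+8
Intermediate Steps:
L = 33366 (L = -2 + 33368 = 33366)
A = 924 (A = -22*(-42) = 924)
U = -5626/3 (U = -⅓*5626 = -5626/3 ≈ -1875.3)
B(E, q) = -33 + E + q
(U + 11647)*((B(-12, 25) - 10178)/(14082 + A) + L) = (-5626/3 + 11647)*(((-33 - 12 + 25) - 10178)/(14082 + 924) + 33366) = 29315*((-20 - 10178)/15006 + 33366)/3 = 29315*(-10198*1/15006 + 33366)/3 = 29315*(-5099/7503 + 33366)/3 = (29315/3)*(250339999/7503) = 178993099285/549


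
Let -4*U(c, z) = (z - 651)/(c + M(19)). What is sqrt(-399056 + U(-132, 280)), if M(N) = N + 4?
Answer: I*sqrt(18964777783)/218 ≈ 631.71*I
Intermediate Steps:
M(N) = 4 + N
U(c, z) = -(-651 + z)/(4*(23 + c)) (U(c, z) = -(z - 651)/(4*(c + (4 + 19))) = -(-651 + z)/(4*(c + 23)) = -(-651 + z)/(4*(23 + c)))
sqrt(-399056 + U(-132, 280)) = sqrt(-399056 + (651 - 1*280)/(4*(23 - 132))) = sqrt(-399056 + (1/4)*(651 - 280)/(-109)) = sqrt(-399056 + (1/4)*(-1/109)*371) = sqrt(-399056 - 371/436) = sqrt(-173988787/436) = I*sqrt(18964777783)/218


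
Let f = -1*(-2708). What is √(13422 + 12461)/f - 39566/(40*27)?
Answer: -19783/540 + √25883/2708 ≈ -36.576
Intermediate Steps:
f = 2708
√(13422 + 12461)/f - 39566/(40*27) = √(13422 + 12461)/2708 - 39566/(40*27) = √25883*(1/2708) - 39566/1080 = √25883/2708 - 39566*1/1080 = √25883/2708 - 19783/540 = -19783/540 + √25883/2708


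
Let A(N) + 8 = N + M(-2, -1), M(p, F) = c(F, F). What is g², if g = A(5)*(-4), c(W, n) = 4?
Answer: 16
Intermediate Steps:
M(p, F) = 4
A(N) = -4 + N (A(N) = -8 + (N + 4) = -8 + (4 + N) = -4 + N)
g = -4 (g = (-4 + 5)*(-4) = 1*(-4) = -4)
g² = (-4)² = 16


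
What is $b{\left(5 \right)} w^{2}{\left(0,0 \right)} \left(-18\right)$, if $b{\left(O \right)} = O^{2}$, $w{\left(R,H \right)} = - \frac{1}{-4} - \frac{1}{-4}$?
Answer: $- \frac{225}{2} \approx -112.5$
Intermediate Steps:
$w{\left(R,H \right)} = \frac{1}{2}$ ($w{\left(R,H \right)} = \left(-1\right) \left(- \frac{1}{4}\right) - - \frac{1}{4} = \frac{1}{4} + \frac{1}{4} = \frac{1}{2}$)
$b{\left(5 \right)} w^{2}{\left(0,0 \right)} \left(-18\right) = \frac{5^{2}}{4} \left(-18\right) = 25 \cdot \frac{1}{4} \left(-18\right) = \frac{25}{4} \left(-18\right) = - \frac{225}{2}$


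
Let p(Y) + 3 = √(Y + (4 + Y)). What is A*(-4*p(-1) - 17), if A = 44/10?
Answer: -22 - 88*√2/5 ≈ -46.890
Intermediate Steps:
A = 22/5 (A = 44*(⅒) = 22/5 ≈ 4.4000)
p(Y) = -3 + √(4 + 2*Y) (p(Y) = -3 + √(Y + (4 + Y)) = -3 + √(4 + 2*Y))
A*(-4*p(-1) - 17) = 22*(-4*(-3 + √(4 + 2*(-1))) - 17)/5 = 22*(-4*(-3 + √(4 - 2)) - 17)/5 = 22*(-4*(-3 + √2) - 17)/5 = 22*((12 - 4*√2) - 17)/5 = 22*(-5 - 4*√2)/5 = -22 - 88*√2/5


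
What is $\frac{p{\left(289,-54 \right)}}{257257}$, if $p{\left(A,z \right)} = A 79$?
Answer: $\frac{22831}{257257} \approx 0.088748$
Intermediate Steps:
$p{\left(A,z \right)} = 79 A$
$\frac{p{\left(289,-54 \right)}}{257257} = \frac{79 \cdot 289}{257257} = 22831 \cdot \frac{1}{257257} = \frac{22831}{257257}$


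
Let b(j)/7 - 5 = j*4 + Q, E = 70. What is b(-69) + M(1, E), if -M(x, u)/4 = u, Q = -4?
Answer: -2205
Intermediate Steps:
M(x, u) = -4*u
b(j) = 7 + 28*j (b(j) = 35 + 7*(j*4 - 4) = 35 + 7*(4*j - 4) = 35 + 7*(-4 + 4*j) = 35 + (-28 + 28*j) = 7 + 28*j)
b(-69) + M(1, E) = (7 + 28*(-69)) - 4*70 = (7 - 1932) - 280 = -1925 - 280 = -2205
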